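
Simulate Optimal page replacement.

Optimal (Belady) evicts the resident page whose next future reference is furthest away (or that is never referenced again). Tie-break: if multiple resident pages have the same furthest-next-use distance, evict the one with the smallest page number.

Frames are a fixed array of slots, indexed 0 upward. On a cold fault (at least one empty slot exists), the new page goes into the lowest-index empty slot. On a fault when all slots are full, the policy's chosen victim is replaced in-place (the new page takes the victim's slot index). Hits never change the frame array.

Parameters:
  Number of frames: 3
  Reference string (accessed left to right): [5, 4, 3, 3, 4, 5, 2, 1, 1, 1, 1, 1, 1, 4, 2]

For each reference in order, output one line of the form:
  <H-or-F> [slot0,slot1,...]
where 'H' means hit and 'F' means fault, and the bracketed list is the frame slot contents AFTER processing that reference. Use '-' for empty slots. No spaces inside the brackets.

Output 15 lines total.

F [5,-,-]
F [5,4,-]
F [5,4,3]
H [5,4,3]
H [5,4,3]
H [5,4,3]
F [5,4,2]
F [1,4,2]
H [1,4,2]
H [1,4,2]
H [1,4,2]
H [1,4,2]
H [1,4,2]
H [1,4,2]
H [1,4,2]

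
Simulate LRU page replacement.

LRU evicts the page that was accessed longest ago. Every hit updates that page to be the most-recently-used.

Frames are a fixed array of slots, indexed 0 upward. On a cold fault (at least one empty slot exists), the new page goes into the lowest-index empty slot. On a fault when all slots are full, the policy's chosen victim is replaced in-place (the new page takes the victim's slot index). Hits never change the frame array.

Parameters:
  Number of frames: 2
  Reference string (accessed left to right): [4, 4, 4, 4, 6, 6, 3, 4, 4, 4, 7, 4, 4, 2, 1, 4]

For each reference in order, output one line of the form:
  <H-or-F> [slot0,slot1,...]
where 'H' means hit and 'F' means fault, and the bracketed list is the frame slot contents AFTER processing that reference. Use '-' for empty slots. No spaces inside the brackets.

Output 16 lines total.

F [4,-]
H [4,-]
H [4,-]
H [4,-]
F [4,6]
H [4,6]
F [3,6]
F [3,4]
H [3,4]
H [3,4]
F [7,4]
H [7,4]
H [7,4]
F [2,4]
F [2,1]
F [4,1]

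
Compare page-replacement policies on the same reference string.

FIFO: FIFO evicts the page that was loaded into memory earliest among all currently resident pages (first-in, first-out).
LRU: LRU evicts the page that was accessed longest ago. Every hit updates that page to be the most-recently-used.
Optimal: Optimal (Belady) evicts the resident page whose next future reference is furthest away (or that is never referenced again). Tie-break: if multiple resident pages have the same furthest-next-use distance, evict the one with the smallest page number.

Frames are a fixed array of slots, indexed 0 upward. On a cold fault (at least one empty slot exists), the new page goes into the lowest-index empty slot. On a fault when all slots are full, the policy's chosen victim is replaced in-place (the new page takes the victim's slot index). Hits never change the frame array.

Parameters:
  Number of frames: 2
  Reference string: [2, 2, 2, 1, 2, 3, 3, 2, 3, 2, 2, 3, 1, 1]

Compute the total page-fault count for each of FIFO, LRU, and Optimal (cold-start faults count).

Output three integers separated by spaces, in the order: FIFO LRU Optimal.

Answer: 5 4 4

Derivation:
--- FIFO ---
  step 0: ref 2 -> FAULT, frames=[2,-] (faults so far: 1)
  step 1: ref 2 -> HIT, frames=[2,-] (faults so far: 1)
  step 2: ref 2 -> HIT, frames=[2,-] (faults so far: 1)
  step 3: ref 1 -> FAULT, frames=[2,1] (faults so far: 2)
  step 4: ref 2 -> HIT, frames=[2,1] (faults so far: 2)
  step 5: ref 3 -> FAULT, evict 2, frames=[3,1] (faults so far: 3)
  step 6: ref 3 -> HIT, frames=[3,1] (faults so far: 3)
  step 7: ref 2 -> FAULT, evict 1, frames=[3,2] (faults so far: 4)
  step 8: ref 3 -> HIT, frames=[3,2] (faults so far: 4)
  step 9: ref 2 -> HIT, frames=[3,2] (faults so far: 4)
  step 10: ref 2 -> HIT, frames=[3,2] (faults so far: 4)
  step 11: ref 3 -> HIT, frames=[3,2] (faults so far: 4)
  step 12: ref 1 -> FAULT, evict 3, frames=[1,2] (faults so far: 5)
  step 13: ref 1 -> HIT, frames=[1,2] (faults so far: 5)
  FIFO total faults: 5
--- LRU ---
  step 0: ref 2 -> FAULT, frames=[2,-] (faults so far: 1)
  step 1: ref 2 -> HIT, frames=[2,-] (faults so far: 1)
  step 2: ref 2 -> HIT, frames=[2,-] (faults so far: 1)
  step 3: ref 1 -> FAULT, frames=[2,1] (faults so far: 2)
  step 4: ref 2 -> HIT, frames=[2,1] (faults so far: 2)
  step 5: ref 3 -> FAULT, evict 1, frames=[2,3] (faults so far: 3)
  step 6: ref 3 -> HIT, frames=[2,3] (faults so far: 3)
  step 7: ref 2 -> HIT, frames=[2,3] (faults so far: 3)
  step 8: ref 3 -> HIT, frames=[2,3] (faults so far: 3)
  step 9: ref 2 -> HIT, frames=[2,3] (faults so far: 3)
  step 10: ref 2 -> HIT, frames=[2,3] (faults so far: 3)
  step 11: ref 3 -> HIT, frames=[2,3] (faults so far: 3)
  step 12: ref 1 -> FAULT, evict 2, frames=[1,3] (faults so far: 4)
  step 13: ref 1 -> HIT, frames=[1,3] (faults so far: 4)
  LRU total faults: 4
--- Optimal ---
  step 0: ref 2 -> FAULT, frames=[2,-] (faults so far: 1)
  step 1: ref 2 -> HIT, frames=[2,-] (faults so far: 1)
  step 2: ref 2 -> HIT, frames=[2,-] (faults so far: 1)
  step 3: ref 1 -> FAULT, frames=[2,1] (faults so far: 2)
  step 4: ref 2 -> HIT, frames=[2,1] (faults so far: 2)
  step 5: ref 3 -> FAULT, evict 1, frames=[2,3] (faults so far: 3)
  step 6: ref 3 -> HIT, frames=[2,3] (faults so far: 3)
  step 7: ref 2 -> HIT, frames=[2,3] (faults so far: 3)
  step 8: ref 3 -> HIT, frames=[2,3] (faults so far: 3)
  step 9: ref 2 -> HIT, frames=[2,3] (faults so far: 3)
  step 10: ref 2 -> HIT, frames=[2,3] (faults so far: 3)
  step 11: ref 3 -> HIT, frames=[2,3] (faults so far: 3)
  step 12: ref 1 -> FAULT, evict 2, frames=[1,3] (faults so far: 4)
  step 13: ref 1 -> HIT, frames=[1,3] (faults so far: 4)
  Optimal total faults: 4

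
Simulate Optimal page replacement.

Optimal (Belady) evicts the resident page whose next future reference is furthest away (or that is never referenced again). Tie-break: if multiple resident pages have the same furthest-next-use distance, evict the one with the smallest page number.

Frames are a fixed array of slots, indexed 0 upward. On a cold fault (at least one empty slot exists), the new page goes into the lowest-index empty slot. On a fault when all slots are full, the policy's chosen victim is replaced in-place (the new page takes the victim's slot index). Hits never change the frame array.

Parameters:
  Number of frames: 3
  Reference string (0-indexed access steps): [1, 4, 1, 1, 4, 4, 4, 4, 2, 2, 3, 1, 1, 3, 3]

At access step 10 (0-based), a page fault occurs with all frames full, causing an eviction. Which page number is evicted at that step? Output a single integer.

Step 0: ref 1 -> FAULT, frames=[1,-,-]
Step 1: ref 4 -> FAULT, frames=[1,4,-]
Step 2: ref 1 -> HIT, frames=[1,4,-]
Step 3: ref 1 -> HIT, frames=[1,4,-]
Step 4: ref 4 -> HIT, frames=[1,4,-]
Step 5: ref 4 -> HIT, frames=[1,4,-]
Step 6: ref 4 -> HIT, frames=[1,4,-]
Step 7: ref 4 -> HIT, frames=[1,4,-]
Step 8: ref 2 -> FAULT, frames=[1,4,2]
Step 9: ref 2 -> HIT, frames=[1,4,2]
Step 10: ref 3 -> FAULT, evict 2, frames=[1,4,3]
At step 10: evicted page 2

Answer: 2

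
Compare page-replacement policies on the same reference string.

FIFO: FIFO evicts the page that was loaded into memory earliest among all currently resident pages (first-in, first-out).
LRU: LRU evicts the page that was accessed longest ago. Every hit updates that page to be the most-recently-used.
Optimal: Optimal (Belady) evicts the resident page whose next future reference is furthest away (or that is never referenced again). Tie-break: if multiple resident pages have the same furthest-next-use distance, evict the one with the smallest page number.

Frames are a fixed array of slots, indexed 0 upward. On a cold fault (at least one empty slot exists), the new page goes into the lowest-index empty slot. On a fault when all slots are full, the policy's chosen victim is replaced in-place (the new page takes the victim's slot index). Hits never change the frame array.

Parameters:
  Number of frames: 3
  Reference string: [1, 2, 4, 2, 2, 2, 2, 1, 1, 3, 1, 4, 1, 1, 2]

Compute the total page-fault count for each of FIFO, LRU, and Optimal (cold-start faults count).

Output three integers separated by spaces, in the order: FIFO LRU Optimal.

Answer: 6 6 5

Derivation:
--- FIFO ---
  step 0: ref 1 -> FAULT, frames=[1,-,-] (faults so far: 1)
  step 1: ref 2 -> FAULT, frames=[1,2,-] (faults so far: 2)
  step 2: ref 4 -> FAULT, frames=[1,2,4] (faults so far: 3)
  step 3: ref 2 -> HIT, frames=[1,2,4] (faults so far: 3)
  step 4: ref 2 -> HIT, frames=[1,2,4] (faults so far: 3)
  step 5: ref 2 -> HIT, frames=[1,2,4] (faults so far: 3)
  step 6: ref 2 -> HIT, frames=[1,2,4] (faults so far: 3)
  step 7: ref 1 -> HIT, frames=[1,2,4] (faults so far: 3)
  step 8: ref 1 -> HIT, frames=[1,2,4] (faults so far: 3)
  step 9: ref 3 -> FAULT, evict 1, frames=[3,2,4] (faults so far: 4)
  step 10: ref 1 -> FAULT, evict 2, frames=[3,1,4] (faults so far: 5)
  step 11: ref 4 -> HIT, frames=[3,1,4] (faults so far: 5)
  step 12: ref 1 -> HIT, frames=[3,1,4] (faults so far: 5)
  step 13: ref 1 -> HIT, frames=[3,1,4] (faults so far: 5)
  step 14: ref 2 -> FAULT, evict 4, frames=[3,1,2] (faults so far: 6)
  FIFO total faults: 6
--- LRU ---
  step 0: ref 1 -> FAULT, frames=[1,-,-] (faults so far: 1)
  step 1: ref 2 -> FAULT, frames=[1,2,-] (faults so far: 2)
  step 2: ref 4 -> FAULT, frames=[1,2,4] (faults so far: 3)
  step 3: ref 2 -> HIT, frames=[1,2,4] (faults so far: 3)
  step 4: ref 2 -> HIT, frames=[1,2,4] (faults so far: 3)
  step 5: ref 2 -> HIT, frames=[1,2,4] (faults so far: 3)
  step 6: ref 2 -> HIT, frames=[1,2,4] (faults so far: 3)
  step 7: ref 1 -> HIT, frames=[1,2,4] (faults so far: 3)
  step 8: ref 1 -> HIT, frames=[1,2,4] (faults so far: 3)
  step 9: ref 3 -> FAULT, evict 4, frames=[1,2,3] (faults so far: 4)
  step 10: ref 1 -> HIT, frames=[1,2,3] (faults so far: 4)
  step 11: ref 4 -> FAULT, evict 2, frames=[1,4,3] (faults so far: 5)
  step 12: ref 1 -> HIT, frames=[1,4,3] (faults so far: 5)
  step 13: ref 1 -> HIT, frames=[1,4,3] (faults so far: 5)
  step 14: ref 2 -> FAULT, evict 3, frames=[1,4,2] (faults so far: 6)
  LRU total faults: 6
--- Optimal ---
  step 0: ref 1 -> FAULT, frames=[1,-,-] (faults so far: 1)
  step 1: ref 2 -> FAULT, frames=[1,2,-] (faults so far: 2)
  step 2: ref 4 -> FAULT, frames=[1,2,4] (faults so far: 3)
  step 3: ref 2 -> HIT, frames=[1,2,4] (faults so far: 3)
  step 4: ref 2 -> HIT, frames=[1,2,4] (faults so far: 3)
  step 5: ref 2 -> HIT, frames=[1,2,4] (faults so far: 3)
  step 6: ref 2 -> HIT, frames=[1,2,4] (faults so far: 3)
  step 7: ref 1 -> HIT, frames=[1,2,4] (faults so far: 3)
  step 8: ref 1 -> HIT, frames=[1,2,4] (faults so far: 3)
  step 9: ref 3 -> FAULT, evict 2, frames=[1,3,4] (faults so far: 4)
  step 10: ref 1 -> HIT, frames=[1,3,4] (faults so far: 4)
  step 11: ref 4 -> HIT, frames=[1,3,4] (faults so far: 4)
  step 12: ref 1 -> HIT, frames=[1,3,4] (faults so far: 4)
  step 13: ref 1 -> HIT, frames=[1,3,4] (faults so far: 4)
  step 14: ref 2 -> FAULT, evict 1, frames=[2,3,4] (faults so far: 5)
  Optimal total faults: 5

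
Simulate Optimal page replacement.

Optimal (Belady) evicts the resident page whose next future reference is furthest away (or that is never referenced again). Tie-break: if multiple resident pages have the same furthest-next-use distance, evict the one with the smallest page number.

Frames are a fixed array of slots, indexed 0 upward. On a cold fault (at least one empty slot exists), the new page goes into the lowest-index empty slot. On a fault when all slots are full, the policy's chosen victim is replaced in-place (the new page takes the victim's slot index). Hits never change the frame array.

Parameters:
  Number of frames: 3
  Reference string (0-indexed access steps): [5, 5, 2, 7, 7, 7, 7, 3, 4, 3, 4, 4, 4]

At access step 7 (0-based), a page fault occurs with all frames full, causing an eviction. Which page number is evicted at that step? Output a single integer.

Step 0: ref 5 -> FAULT, frames=[5,-,-]
Step 1: ref 5 -> HIT, frames=[5,-,-]
Step 2: ref 2 -> FAULT, frames=[5,2,-]
Step 3: ref 7 -> FAULT, frames=[5,2,7]
Step 4: ref 7 -> HIT, frames=[5,2,7]
Step 5: ref 7 -> HIT, frames=[5,2,7]
Step 6: ref 7 -> HIT, frames=[5,2,7]
Step 7: ref 3 -> FAULT, evict 2, frames=[5,3,7]
At step 7: evicted page 2

Answer: 2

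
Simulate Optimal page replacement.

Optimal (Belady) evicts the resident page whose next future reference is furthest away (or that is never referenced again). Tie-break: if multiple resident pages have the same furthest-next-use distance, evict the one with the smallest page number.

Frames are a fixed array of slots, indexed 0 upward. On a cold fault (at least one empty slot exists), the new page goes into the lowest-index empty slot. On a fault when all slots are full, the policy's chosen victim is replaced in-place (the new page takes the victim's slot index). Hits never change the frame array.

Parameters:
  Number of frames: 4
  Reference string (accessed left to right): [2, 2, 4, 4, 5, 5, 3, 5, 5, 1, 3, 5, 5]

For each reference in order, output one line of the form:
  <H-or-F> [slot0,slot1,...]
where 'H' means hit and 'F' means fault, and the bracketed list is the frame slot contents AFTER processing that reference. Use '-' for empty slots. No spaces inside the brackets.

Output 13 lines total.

F [2,-,-,-]
H [2,-,-,-]
F [2,4,-,-]
H [2,4,-,-]
F [2,4,5,-]
H [2,4,5,-]
F [2,4,5,3]
H [2,4,5,3]
H [2,4,5,3]
F [1,4,5,3]
H [1,4,5,3]
H [1,4,5,3]
H [1,4,5,3]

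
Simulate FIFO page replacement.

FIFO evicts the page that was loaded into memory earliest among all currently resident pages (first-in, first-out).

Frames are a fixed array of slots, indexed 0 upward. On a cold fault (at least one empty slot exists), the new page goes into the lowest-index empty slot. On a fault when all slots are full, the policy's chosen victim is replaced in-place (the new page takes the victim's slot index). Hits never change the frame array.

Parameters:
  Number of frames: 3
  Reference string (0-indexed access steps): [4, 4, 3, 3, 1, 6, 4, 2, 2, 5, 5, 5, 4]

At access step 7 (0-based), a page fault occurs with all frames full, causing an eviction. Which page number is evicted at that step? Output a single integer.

Step 0: ref 4 -> FAULT, frames=[4,-,-]
Step 1: ref 4 -> HIT, frames=[4,-,-]
Step 2: ref 3 -> FAULT, frames=[4,3,-]
Step 3: ref 3 -> HIT, frames=[4,3,-]
Step 4: ref 1 -> FAULT, frames=[4,3,1]
Step 5: ref 6 -> FAULT, evict 4, frames=[6,3,1]
Step 6: ref 4 -> FAULT, evict 3, frames=[6,4,1]
Step 7: ref 2 -> FAULT, evict 1, frames=[6,4,2]
At step 7: evicted page 1

Answer: 1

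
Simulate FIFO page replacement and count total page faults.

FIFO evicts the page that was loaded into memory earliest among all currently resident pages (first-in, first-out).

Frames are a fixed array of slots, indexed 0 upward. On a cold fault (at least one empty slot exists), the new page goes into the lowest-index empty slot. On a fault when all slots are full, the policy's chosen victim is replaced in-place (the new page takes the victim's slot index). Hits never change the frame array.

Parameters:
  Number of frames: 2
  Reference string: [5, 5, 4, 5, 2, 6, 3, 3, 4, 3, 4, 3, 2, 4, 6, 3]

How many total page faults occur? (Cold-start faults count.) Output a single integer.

Answer: 9

Derivation:
Step 0: ref 5 → FAULT, frames=[5,-]
Step 1: ref 5 → HIT, frames=[5,-]
Step 2: ref 4 → FAULT, frames=[5,4]
Step 3: ref 5 → HIT, frames=[5,4]
Step 4: ref 2 → FAULT (evict 5), frames=[2,4]
Step 5: ref 6 → FAULT (evict 4), frames=[2,6]
Step 6: ref 3 → FAULT (evict 2), frames=[3,6]
Step 7: ref 3 → HIT, frames=[3,6]
Step 8: ref 4 → FAULT (evict 6), frames=[3,4]
Step 9: ref 3 → HIT, frames=[3,4]
Step 10: ref 4 → HIT, frames=[3,4]
Step 11: ref 3 → HIT, frames=[3,4]
Step 12: ref 2 → FAULT (evict 3), frames=[2,4]
Step 13: ref 4 → HIT, frames=[2,4]
Step 14: ref 6 → FAULT (evict 4), frames=[2,6]
Step 15: ref 3 → FAULT (evict 2), frames=[3,6]
Total faults: 9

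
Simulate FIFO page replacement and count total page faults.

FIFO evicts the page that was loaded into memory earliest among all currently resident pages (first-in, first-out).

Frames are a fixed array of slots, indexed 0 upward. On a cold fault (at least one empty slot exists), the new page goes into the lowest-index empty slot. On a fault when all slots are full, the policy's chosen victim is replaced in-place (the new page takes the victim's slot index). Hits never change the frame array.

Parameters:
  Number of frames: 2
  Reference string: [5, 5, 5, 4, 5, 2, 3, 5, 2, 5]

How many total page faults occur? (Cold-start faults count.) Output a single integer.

Step 0: ref 5 → FAULT, frames=[5,-]
Step 1: ref 5 → HIT, frames=[5,-]
Step 2: ref 5 → HIT, frames=[5,-]
Step 3: ref 4 → FAULT, frames=[5,4]
Step 4: ref 5 → HIT, frames=[5,4]
Step 5: ref 2 → FAULT (evict 5), frames=[2,4]
Step 6: ref 3 → FAULT (evict 4), frames=[2,3]
Step 7: ref 5 → FAULT (evict 2), frames=[5,3]
Step 8: ref 2 → FAULT (evict 3), frames=[5,2]
Step 9: ref 5 → HIT, frames=[5,2]
Total faults: 6

Answer: 6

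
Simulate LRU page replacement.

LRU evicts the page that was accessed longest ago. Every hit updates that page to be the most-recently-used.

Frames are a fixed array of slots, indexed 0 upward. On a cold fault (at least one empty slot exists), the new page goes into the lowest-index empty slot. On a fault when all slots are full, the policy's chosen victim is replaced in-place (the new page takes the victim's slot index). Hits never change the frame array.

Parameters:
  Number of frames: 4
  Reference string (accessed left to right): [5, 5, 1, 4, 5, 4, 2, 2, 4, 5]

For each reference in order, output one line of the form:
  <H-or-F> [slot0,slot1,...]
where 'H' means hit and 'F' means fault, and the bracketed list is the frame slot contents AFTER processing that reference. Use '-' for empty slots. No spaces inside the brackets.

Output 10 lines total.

F [5,-,-,-]
H [5,-,-,-]
F [5,1,-,-]
F [5,1,4,-]
H [5,1,4,-]
H [5,1,4,-]
F [5,1,4,2]
H [5,1,4,2]
H [5,1,4,2]
H [5,1,4,2]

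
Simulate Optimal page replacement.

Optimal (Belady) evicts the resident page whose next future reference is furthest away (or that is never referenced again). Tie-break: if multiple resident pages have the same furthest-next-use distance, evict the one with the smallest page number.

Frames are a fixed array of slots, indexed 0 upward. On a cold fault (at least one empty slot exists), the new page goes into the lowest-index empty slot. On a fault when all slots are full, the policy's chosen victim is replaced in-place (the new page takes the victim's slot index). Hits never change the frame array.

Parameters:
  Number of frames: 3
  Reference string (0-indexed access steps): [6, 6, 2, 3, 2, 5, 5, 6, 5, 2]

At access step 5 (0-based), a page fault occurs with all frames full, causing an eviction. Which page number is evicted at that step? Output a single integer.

Step 0: ref 6 -> FAULT, frames=[6,-,-]
Step 1: ref 6 -> HIT, frames=[6,-,-]
Step 2: ref 2 -> FAULT, frames=[6,2,-]
Step 3: ref 3 -> FAULT, frames=[6,2,3]
Step 4: ref 2 -> HIT, frames=[6,2,3]
Step 5: ref 5 -> FAULT, evict 3, frames=[6,2,5]
At step 5: evicted page 3

Answer: 3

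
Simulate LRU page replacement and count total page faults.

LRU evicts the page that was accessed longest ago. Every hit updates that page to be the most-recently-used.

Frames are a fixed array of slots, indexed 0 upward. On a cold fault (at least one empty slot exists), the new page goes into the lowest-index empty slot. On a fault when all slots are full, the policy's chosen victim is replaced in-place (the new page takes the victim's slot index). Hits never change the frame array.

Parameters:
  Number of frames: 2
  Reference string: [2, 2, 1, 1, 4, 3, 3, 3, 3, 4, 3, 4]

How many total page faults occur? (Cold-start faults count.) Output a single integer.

Step 0: ref 2 → FAULT, frames=[2,-]
Step 1: ref 2 → HIT, frames=[2,-]
Step 2: ref 1 → FAULT, frames=[2,1]
Step 3: ref 1 → HIT, frames=[2,1]
Step 4: ref 4 → FAULT (evict 2), frames=[4,1]
Step 5: ref 3 → FAULT (evict 1), frames=[4,3]
Step 6: ref 3 → HIT, frames=[4,3]
Step 7: ref 3 → HIT, frames=[4,3]
Step 8: ref 3 → HIT, frames=[4,3]
Step 9: ref 4 → HIT, frames=[4,3]
Step 10: ref 3 → HIT, frames=[4,3]
Step 11: ref 4 → HIT, frames=[4,3]
Total faults: 4

Answer: 4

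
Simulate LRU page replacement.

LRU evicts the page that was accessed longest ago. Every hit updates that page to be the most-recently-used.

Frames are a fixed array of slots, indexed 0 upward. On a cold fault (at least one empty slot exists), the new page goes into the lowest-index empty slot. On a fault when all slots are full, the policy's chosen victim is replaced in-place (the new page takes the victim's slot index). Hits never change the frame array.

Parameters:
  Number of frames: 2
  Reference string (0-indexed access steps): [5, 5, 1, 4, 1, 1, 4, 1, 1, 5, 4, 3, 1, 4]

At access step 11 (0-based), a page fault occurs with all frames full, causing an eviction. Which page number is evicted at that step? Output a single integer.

Step 0: ref 5 -> FAULT, frames=[5,-]
Step 1: ref 5 -> HIT, frames=[5,-]
Step 2: ref 1 -> FAULT, frames=[5,1]
Step 3: ref 4 -> FAULT, evict 5, frames=[4,1]
Step 4: ref 1 -> HIT, frames=[4,1]
Step 5: ref 1 -> HIT, frames=[4,1]
Step 6: ref 4 -> HIT, frames=[4,1]
Step 7: ref 1 -> HIT, frames=[4,1]
Step 8: ref 1 -> HIT, frames=[4,1]
Step 9: ref 5 -> FAULT, evict 4, frames=[5,1]
Step 10: ref 4 -> FAULT, evict 1, frames=[5,4]
Step 11: ref 3 -> FAULT, evict 5, frames=[3,4]
At step 11: evicted page 5

Answer: 5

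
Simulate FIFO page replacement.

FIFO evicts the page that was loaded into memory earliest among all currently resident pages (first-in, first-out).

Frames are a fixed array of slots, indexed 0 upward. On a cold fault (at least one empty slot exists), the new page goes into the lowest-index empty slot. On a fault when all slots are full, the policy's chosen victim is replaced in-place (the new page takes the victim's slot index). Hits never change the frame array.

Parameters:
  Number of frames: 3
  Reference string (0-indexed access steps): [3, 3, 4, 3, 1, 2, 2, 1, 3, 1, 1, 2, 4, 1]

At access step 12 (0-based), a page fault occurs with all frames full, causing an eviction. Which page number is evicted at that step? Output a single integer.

Answer: 1

Derivation:
Step 0: ref 3 -> FAULT, frames=[3,-,-]
Step 1: ref 3 -> HIT, frames=[3,-,-]
Step 2: ref 4 -> FAULT, frames=[3,4,-]
Step 3: ref 3 -> HIT, frames=[3,4,-]
Step 4: ref 1 -> FAULT, frames=[3,4,1]
Step 5: ref 2 -> FAULT, evict 3, frames=[2,4,1]
Step 6: ref 2 -> HIT, frames=[2,4,1]
Step 7: ref 1 -> HIT, frames=[2,4,1]
Step 8: ref 3 -> FAULT, evict 4, frames=[2,3,1]
Step 9: ref 1 -> HIT, frames=[2,3,1]
Step 10: ref 1 -> HIT, frames=[2,3,1]
Step 11: ref 2 -> HIT, frames=[2,3,1]
Step 12: ref 4 -> FAULT, evict 1, frames=[2,3,4]
At step 12: evicted page 1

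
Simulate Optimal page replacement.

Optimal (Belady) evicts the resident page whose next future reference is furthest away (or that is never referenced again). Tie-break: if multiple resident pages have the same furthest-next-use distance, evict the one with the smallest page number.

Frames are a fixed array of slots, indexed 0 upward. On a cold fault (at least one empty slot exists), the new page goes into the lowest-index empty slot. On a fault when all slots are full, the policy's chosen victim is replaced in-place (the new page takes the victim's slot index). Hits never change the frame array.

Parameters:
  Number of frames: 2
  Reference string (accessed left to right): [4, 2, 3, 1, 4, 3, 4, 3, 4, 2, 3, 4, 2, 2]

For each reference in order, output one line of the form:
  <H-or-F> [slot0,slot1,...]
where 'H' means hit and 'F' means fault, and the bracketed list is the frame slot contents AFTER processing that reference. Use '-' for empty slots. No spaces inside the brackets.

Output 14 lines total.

F [4,-]
F [4,2]
F [4,3]
F [4,1]
H [4,1]
F [4,3]
H [4,3]
H [4,3]
H [4,3]
F [2,3]
H [2,3]
F [2,4]
H [2,4]
H [2,4]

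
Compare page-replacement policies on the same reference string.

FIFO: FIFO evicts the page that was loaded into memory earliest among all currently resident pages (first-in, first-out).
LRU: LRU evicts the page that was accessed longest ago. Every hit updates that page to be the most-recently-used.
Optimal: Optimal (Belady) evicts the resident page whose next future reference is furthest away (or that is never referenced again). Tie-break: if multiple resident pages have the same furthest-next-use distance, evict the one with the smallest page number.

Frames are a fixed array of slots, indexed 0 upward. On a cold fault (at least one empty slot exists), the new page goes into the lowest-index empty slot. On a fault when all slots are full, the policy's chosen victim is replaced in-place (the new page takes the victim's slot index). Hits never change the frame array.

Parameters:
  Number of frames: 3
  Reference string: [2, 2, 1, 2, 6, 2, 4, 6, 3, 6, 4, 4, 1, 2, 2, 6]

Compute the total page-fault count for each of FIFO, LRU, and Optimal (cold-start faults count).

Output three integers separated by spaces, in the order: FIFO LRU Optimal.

Answer: 8 8 7

Derivation:
--- FIFO ---
  step 0: ref 2 -> FAULT, frames=[2,-,-] (faults so far: 1)
  step 1: ref 2 -> HIT, frames=[2,-,-] (faults so far: 1)
  step 2: ref 1 -> FAULT, frames=[2,1,-] (faults so far: 2)
  step 3: ref 2 -> HIT, frames=[2,1,-] (faults so far: 2)
  step 4: ref 6 -> FAULT, frames=[2,1,6] (faults so far: 3)
  step 5: ref 2 -> HIT, frames=[2,1,6] (faults so far: 3)
  step 6: ref 4 -> FAULT, evict 2, frames=[4,1,6] (faults so far: 4)
  step 7: ref 6 -> HIT, frames=[4,1,6] (faults so far: 4)
  step 8: ref 3 -> FAULT, evict 1, frames=[4,3,6] (faults so far: 5)
  step 9: ref 6 -> HIT, frames=[4,3,6] (faults so far: 5)
  step 10: ref 4 -> HIT, frames=[4,3,6] (faults so far: 5)
  step 11: ref 4 -> HIT, frames=[4,3,6] (faults so far: 5)
  step 12: ref 1 -> FAULT, evict 6, frames=[4,3,1] (faults so far: 6)
  step 13: ref 2 -> FAULT, evict 4, frames=[2,3,1] (faults so far: 7)
  step 14: ref 2 -> HIT, frames=[2,3,1] (faults so far: 7)
  step 15: ref 6 -> FAULT, evict 3, frames=[2,6,1] (faults so far: 8)
  FIFO total faults: 8
--- LRU ---
  step 0: ref 2 -> FAULT, frames=[2,-,-] (faults so far: 1)
  step 1: ref 2 -> HIT, frames=[2,-,-] (faults so far: 1)
  step 2: ref 1 -> FAULT, frames=[2,1,-] (faults so far: 2)
  step 3: ref 2 -> HIT, frames=[2,1,-] (faults so far: 2)
  step 4: ref 6 -> FAULT, frames=[2,1,6] (faults so far: 3)
  step 5: ref 2 -> HIT, frames=[2,1,6] (faults so far: 3)
  step 6: ref 4 -> FAULT, evict 1, frames=[2,4,6] (faults so far: 4)
  step 7: ref 6 -> HIT, frames=[2,4,6] (faults so far: 4)
  step 8: ref 3 -> FAULT, evict 2, frames=[3,4,6] (faults so far: 5)
  step 9: ref 6 -> HIT, frames=[3,4,6] (faults so far: 5)
  step 10: ref 4 -> HIT, frames=[3,4,6] (faults so far: 5)
  step 11: ref 4 -> HIT, frames=[3,4,6] (faults so far: 5)
  step 12: ref 1 -> FAULT, evict 3, frames=[1,4,6] (faults so far: 6)
  step 13: ref 2 -> FAULT, evict 6, frames=[1,4,2] (faults so far: 7)
  step 14: ref 2 -> HIT, frames=[1,4,2] (faults so far: 7)
  step 15: ref 6 -> FAULT, evict 4, frames=[1,6,2] (faults so far: 8)
  LRU total faults: 8
--- Optimal ---
  step 0: ref 2 -> FAULT, frames=[2,-,-] (faults so far: 1)
  step 1: ref 2 -> HIT, frames=[2,-,-] (faults so far: 1)
  step 2: ref 1 -> FAULT, frames=[2,1,-] (faults so far: 2)
  step 3: ref 2 -> HIT, frames=[2,1,-] (faults so far: 2)
  step 4: ref 6 -> FAULT, frames=[2,1,6] (faults so far: 3)
  step 5: ref 2 -> HIT, frames=[2,1,6] (faults so far: 3)
  step 6: ref 4 -> FAULT, evict 2, frames=[4,1,6] (faults so far: 4)
  step 7: ref 6 -> HIT, frames=[4,1,6] (faults so far: 4)
  step 8: ref 3 -> FAULT, evict 1, frames=[4,3,6] (faults so far: 5)
  step 9: ref 6 -> HIT, frames=[4,3,6] (faults so far: 5)
  step 10: ref 4 -> HIT, frames=[4,3,6] (faults so far: 5)
  step 11: ref 4 -> HIT, frames=[4,3,6] (faults so far: 5)
  step 12: ref 1 -> FAULT, evict 3, frames=[4,1,6] (faults so far: 6)
  step 13: ref 2 -> FAULT, evict 1, frames=[4,2,6] (faults so far: 7)
  step 14: ref 2 -> HIT, frames=[4,2,6] (faults so far: 7)
  step 15: ref 6 -> HIT, frames=[4,2,6] (faults so far: 7)
  Optimal total faults: 7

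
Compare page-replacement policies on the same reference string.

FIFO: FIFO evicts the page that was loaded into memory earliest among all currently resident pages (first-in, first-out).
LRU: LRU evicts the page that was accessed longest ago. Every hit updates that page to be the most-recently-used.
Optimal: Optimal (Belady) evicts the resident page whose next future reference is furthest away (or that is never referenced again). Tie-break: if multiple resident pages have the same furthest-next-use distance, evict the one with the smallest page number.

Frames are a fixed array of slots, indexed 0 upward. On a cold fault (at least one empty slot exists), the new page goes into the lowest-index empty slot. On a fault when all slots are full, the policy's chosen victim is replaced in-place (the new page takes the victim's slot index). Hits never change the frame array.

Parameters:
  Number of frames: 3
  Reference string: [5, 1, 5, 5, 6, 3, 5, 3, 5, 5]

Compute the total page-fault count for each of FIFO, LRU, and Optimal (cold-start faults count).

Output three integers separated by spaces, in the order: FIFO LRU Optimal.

--- FIFO ---
  step 0: ref 5 -> FAULT, frames=[5,-,-] (faults so far: 1)
  step 1: ref 1 -> FAULT, frames=[5,1,-] (faults so far: 2)
  step 2: ref 5 -> HIT, frames=[5,1,-] (faults so far: 2)
  step 3: ref 5 -> HIT, frames=[5,1,-] (faults so far: 2)
  step 4: ref 6 -> FAULT, frames=[5,1,6] (faults so far: 3)
  step 5: ref 3 -> FAULT, evict 5, frames=[3,1,6] (faults so far: 4)
  step 6: ref 5 -> FAULT, evict 1, frames=[3,5,6] (faults so far: 5)
  step 7: ref 3 -> HIT, frames=[3,5,6] (faults so far: 5)
  step 8: ref 5 -> HIT, frames=[3,5,6] (faults so far: 5)
  step 9: ref 5 -> HIT, frames=[3,5,6] (faults so far: 5)
  FIFO total faults: 5
--- LRU ---
  step 0: ref 5 -> FAULT, frames=[5,-,-] (faults so far: 1)
  step 1: ref 1 -> FAULT, frames=[5,1,-] (faults so far: 2)
  step 2: ref 5 -> HIT, frames=[5,1,-] (faults so far: 2)
  step 3: ref 5 -> HIT, frames=[5,1,-] (faults so far: 2)
  step 4: ref 6 -> FAULT, frames=[5,1,6] (faults so far: 3)
  step 5: ref 3 -> FAULT, evict 1, frames=[5,3,6] (faults so far: 4)
  step 6: ref 5 -> HIT, frames=[5,3,6] (faults so far: 4)
  step 7: ref 3 -> HIT, frames=[5,3,6] (faults so far: 4)
  step 8: ref 5 -> HIT, frames=[5,3,6] (faults so far: 4)
  step 9: ref 5 -> HIT, frames=[5,3,6] (faults so far: 4)
  LRU total faults: 4
--- Optimal ---
  step 0: ref 5 -> FAULT, frames=[5,-,-] (faults so far: 1)
  step 1: ref 1 -> FAULT, frames=[5,1,-] (faults so far: 2)
  step 2: ref 5 -> HIT, frames=[5,1,-] (faults so far: 2)
  step 3: ref 5 -> HIT, frames=[5,1,-] (faults so far: 2)
  step 4: ref 6 -> FAULT, frames=[5,1,6] (faults so far: 3)
  step 5: ref 3 -> FAULT, evict 1, frames=[5,3,6] (faults so far: 4)
  step 6: ref 5 -> HIT, frames=[5,3,6] (faults so far: 4)
  step 7: ref 3 -> HIT, frames=[5,3,6] (faults so far: 4)
  step 8: ref 5 -> HIT, frames=[5,3,6] (faults so far: 4)
  step 9: ref 5 -> HIT, frames=[5,3,6] (faults so far: 4)
  Optimal total faults: 4

Answer: 5 4 4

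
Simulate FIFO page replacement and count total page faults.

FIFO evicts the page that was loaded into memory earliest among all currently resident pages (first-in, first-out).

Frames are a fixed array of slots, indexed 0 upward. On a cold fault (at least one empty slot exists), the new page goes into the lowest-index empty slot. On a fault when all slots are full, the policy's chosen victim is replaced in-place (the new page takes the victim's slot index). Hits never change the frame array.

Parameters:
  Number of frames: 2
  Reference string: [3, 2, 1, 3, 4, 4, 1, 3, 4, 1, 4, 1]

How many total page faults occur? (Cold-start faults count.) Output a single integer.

Step 0: ref 3 → FAULT, frames=[3,-]
Step 1: ref 2 → FAULT, frames=[3,2]
Step 2: ref 1 → FAULT (evict 3), frames=[1,2]
Step 3: ref 3 → FAULT (evict 2), frames=[1,3]
Step 4: ref 4 → FAULT (evict 1), frames=[4,3]
Step 5: ref 4 → HIT, frames=[4,3]
Step 6: ref 1 → FAULT (evict 3), frames=[4,1]
Step 7: ref 3 → FAULT (evict 4), frames=[3,1]
Step 8: ref 4 → FAULT (evict 1), frames=[3,4]
Step 9: ref 1 → FAULT (evict 3), frames=[1,4]
Step 10: ref 4 → HIT, frames=[1,4]
Step 11: ref 1 → HIT, frames=[1,4]
Total faults: 9

Answer: 9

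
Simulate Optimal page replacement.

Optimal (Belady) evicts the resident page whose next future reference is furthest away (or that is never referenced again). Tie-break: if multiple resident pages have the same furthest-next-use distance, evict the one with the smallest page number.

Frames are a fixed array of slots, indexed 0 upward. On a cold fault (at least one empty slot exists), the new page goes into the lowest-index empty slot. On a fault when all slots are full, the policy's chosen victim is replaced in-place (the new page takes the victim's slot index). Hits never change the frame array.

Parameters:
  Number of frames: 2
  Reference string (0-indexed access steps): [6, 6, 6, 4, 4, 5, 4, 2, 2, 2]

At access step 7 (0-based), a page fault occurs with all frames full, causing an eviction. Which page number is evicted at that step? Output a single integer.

Answer: 4

Derivation:
Step 0: ref 6 -> FAULT, frames=[6,-]
Step 1: ref 6 -> HIT, frames=[6,-]
Step 2: ref 6 -> HIT, frames=[6,-]
Step 3: ref 4 -> FAULT, frames=[6,4]
Step 4: ref 4 -> HIT, frames=[6,4]
Step 5: ref 5 -> FAULT, evict 6, frames=[5,4]
Step 6: ref 4 -> HIT, frames=[5,4]
Step 7: ref 2 -> FAULT, evict 4, frames=[5,2]
At step 7: evicted page 4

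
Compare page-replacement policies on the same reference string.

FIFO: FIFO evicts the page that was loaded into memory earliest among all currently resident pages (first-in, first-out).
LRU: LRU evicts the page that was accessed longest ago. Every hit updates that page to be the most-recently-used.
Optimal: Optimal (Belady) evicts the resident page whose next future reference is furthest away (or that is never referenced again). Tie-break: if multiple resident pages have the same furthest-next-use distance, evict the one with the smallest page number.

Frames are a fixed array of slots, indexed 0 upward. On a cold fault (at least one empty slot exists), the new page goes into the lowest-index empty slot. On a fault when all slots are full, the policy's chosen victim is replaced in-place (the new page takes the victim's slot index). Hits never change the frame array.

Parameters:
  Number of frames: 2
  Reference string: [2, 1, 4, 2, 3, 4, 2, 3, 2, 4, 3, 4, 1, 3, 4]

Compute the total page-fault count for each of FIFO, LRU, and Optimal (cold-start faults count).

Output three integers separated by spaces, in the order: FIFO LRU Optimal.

Answer: 12 13 8

Derivation:
--- FIFO ---
  step 0: ref 2 -> FAULT, frames=[2,-] (faults so far: 1)
  step 1: ref 1 -> FAULT, frames=[2,1] (faults so far: 2)
  step 2: ref 4 -> FAULT, evict 2, frames=[4,1] (faults so far: 3)
  step 3: ref 2 -> FAULT, evict 1, frames=[4,2] (faults so far: 4)
  step 4: ref 3 -> FAULT, evict 4, frames=[3,2] (faults so far: 5)
  step 5: ref 4 -> FAULT, evict 2, frames=[3,4] (faults so far: 6)
  step 6: ref 2 -> FAULT, evict 3, frames=[2,4] (faults so far: 7)
  step 7: ref 3 -> FAULT, evict 4, frames=[2,3] (faults so far: 8)
  step 8: ref 2 -> HIT, frames=[2,3] (faults so far: 8)
  step 9: ref 4 -> FAULT, evict 2, frames=[4,3] (faults so far: 9)
  step 10: ref 3 -> HIT, frames=[4,3] (faults so far: 9)
  step 11: ref 4 -> HIT, frames=[4,3] (faults so far: 9)
  step 12: ref 1 -> FAULT, evict 3, frames=[4,1] (faults so far: 10)
  step 13: ref 3 -> FAULT, evict 4, frames=[3,1] (faults so far: 11)
  step 14: ref 4 -> FAULT, evict 1, frames=[3,4] (faults so far: 12)
  FIFO total faults: 12
--- LRU ---
  step 0: ref 2 -> FAULT, frames=[2,-] (faults so far: 1)
  step 1: ref 1 -> FAULT, frames=[2,1] (faults so far: 2)
  step 2: ref 4 -> FAULT, evict 2, frames=[4,1] (faults so far: 3)
  step 3: ref 2 -> FAULT, evict 1, frames=[4,2] (faults so far: 4)
  step 4: ref 3 -> FAULT, evict 4, frames=[3,2] (faults so far: 5)
  step 5: ref 4 -> FAULT, evict 2, frames=[3,4] (faults so far: 6)
  step 6: ref 2 -> FAULT, evict 3, frames=[2,4] (faults so far: 7)
  step 7: ref 3 -> FAULT, evict 4, frames=[2,3] (faults so far: 8)
  step 8: ref 2 -> HIT, frames=[2,3] (faults so far: 8)
  step 9: ref 4 -> FAULT, evict 3, frames=[2,4] (faults so far: 9)
  step 10: ref 3 -> FAULT, evict 2, frames=[3,4] (faults so far: 10)
  step 11: ref 4 -> HIT, frames=[3,4] (faults so far: 10)
  step 12: ref 1 -> FAULT, evict 3, frames=[1,4] (faults so far: 11)
  step 13: ref 3 -> FAULT, evict 4, frames=[1,3] (faults so far: 12)
  step 14: ref 4 -> FAULT, evict 1, frames=[4,3] (faults so far: 13)
  LRU total faults: 13
--- Optimal ---
  step 0: ref 2 -> FAULT, frames=[2,-] (faults so far: 1)
  step 1: ref 1 -> FAULT, frames=[2,1] (faults so far: 2)
  step 2: ref 4 -> FAULT, evict 1, frames=[2,4] (faults so far: 3)
  step 3: ref 2 -> HIT, frames=[2,4] (faults so far: 3)
  step 4: ref 3 -> FAULT, evict 2, frames=[3,4] (faults so far: 4)
  step 5: ref 4 -> HIT, frames=[3,4] (faults so far: 4)
  step 6: ref 2 -> FAULT, evict 4, frames=[3,2] (faults so far: 5)
  step 7: ref 3 -> HIT, frames=[3,2] (faults so far: 5)
  step 8: ref 2 -> HIT, frames=[3,2] (faults so far: 5)
  step 9: ref 4 -> FAULT, evict 2, frames=[3,4] (faults so far: 6)
  step 10: ref 3 -> HIT, frames=[3,4] (faults so far: 6)
  step 11: ref 4 -> HIT, frames=[3,4] (faults so far: 6)
  step 12: ref 1 -> FAULT, evict 4, frames=[3,1] (faults so far: 7)
  step 13: ref 3 -> HIT, frames=[3,1] (faults so far: 7)
  step 14: ref 4 -> FAULT, evict 1, frames=[3,4] (faults so far: 8)
  Optimal total faults: 8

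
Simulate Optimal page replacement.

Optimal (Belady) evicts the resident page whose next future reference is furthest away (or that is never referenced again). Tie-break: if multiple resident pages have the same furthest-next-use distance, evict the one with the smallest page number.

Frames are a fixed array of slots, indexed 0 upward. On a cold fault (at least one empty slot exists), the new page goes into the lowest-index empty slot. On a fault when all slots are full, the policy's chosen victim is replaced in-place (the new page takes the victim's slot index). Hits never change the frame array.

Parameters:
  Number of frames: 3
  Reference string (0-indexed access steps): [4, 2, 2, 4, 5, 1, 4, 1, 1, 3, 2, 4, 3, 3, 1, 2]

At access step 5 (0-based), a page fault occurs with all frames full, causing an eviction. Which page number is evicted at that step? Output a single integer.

Step 0: ref 4 -> FAULT, frames=[4,-,-]
Step 1: ref 2 -> FAULT, frames=[4,2,-]
Step 2: ref 2 -> HIT, frames=[4,2,-]
Step 3: ref 4 -> HIT, frames=[4,2,-]
Step 4: ref 5 -> FAULT, frames=[4,2,5]
Step 5: ref 1 -> FAULT, evict 5, frames=[4,2,1]
At step 5: evicted page 5

Answer: 5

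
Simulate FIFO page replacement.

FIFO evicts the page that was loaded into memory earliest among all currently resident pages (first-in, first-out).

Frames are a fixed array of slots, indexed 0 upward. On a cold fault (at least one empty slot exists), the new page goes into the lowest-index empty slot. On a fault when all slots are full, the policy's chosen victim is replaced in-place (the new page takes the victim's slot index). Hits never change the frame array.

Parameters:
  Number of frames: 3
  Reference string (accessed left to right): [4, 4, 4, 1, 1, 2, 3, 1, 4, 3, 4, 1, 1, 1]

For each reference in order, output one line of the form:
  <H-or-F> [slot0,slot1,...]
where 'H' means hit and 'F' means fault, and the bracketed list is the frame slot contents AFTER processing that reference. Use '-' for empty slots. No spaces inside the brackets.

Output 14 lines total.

F [4,-,-]
H [4,-,-]
H [4,-,-]
F [4,1,-]
H [4,1,-]
F [4,1,2]
F [3,1,2]
H [3,1,2]
F [3,4,2]
H [3,4,2]
H [3,4,2]
F [3,4,1]
H [3,4,1]
H [3,4,1]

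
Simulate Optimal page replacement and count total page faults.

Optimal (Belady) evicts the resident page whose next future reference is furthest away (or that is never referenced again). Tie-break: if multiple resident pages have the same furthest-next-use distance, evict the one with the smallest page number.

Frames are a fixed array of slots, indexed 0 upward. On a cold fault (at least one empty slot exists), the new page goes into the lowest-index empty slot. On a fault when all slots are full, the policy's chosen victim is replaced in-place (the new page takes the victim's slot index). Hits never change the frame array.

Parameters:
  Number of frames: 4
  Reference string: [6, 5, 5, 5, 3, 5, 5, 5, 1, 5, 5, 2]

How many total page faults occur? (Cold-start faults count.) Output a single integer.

Answer: 5

Derivation:
Step 0: ref 6 → FAULT, frames=[6,-,-,-]
Step 1: ref 5 → FAULT, frames=[6,5,-,-]
Step 2: ref 5 → HIT, frames=[6,5,-,-]
Step 3: ref 5 → HIT, frames=[6,5,-,-]
Step 4: ref 3 → FAULT, frames=[6,5,3,-]
Step 5: ref 5 → HIT, frames=[6,5,3,-]
Step 6: ref 5 → HIT, frames=[6,5,3,-]
Step 7: ref 5 → HIT, frames=[6,5,3,-]
Step 8: ref 1 → FAULT, frames=[6,5,3,1]
Step 9: ref 5 → HIT, frames=[6,5,3,1]
Step 10: ref 5 → HIT, frames=[6,5,3,1]
Step 11: ref 2 → FAULT (evict 1), frames=[6,5,3,2]
Total faults: 5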